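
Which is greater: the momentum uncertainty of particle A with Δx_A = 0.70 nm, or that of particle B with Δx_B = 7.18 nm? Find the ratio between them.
Particle A has the larger minimum momentum uncertainty, by a factor of 10.26.

For each particle, the minimum momentum uncertainty is Δp_min = ℏ/(2Δx):

Particle A: Δp_A = ℏ/(2×7.000e-10 m) = 7.533e-26 kg·m/s
Particle B: Δp_B = ℏ/(2×7.180e-09 m) = 7.344e-27 kg·m/s

Ratio: Δp_A/Δp_B = 10.26

Since Δp_min ∝ 1/Δx, the particle with smaller position uncertainty (A) has larger momentum uncertainty.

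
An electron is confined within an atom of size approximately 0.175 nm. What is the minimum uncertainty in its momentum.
3.013 × 10^-25 kg·m/s

Using the Heisenberg uncertainty principle:
ΔxΔp ≥ ℏ/2

With Δx ≈ L = 1.750e-10 m (the confinement size):
Δp_min = ℏ/(2Δx)
Δp_min = (1.055e-34 J·s) / (2 × 1.750e-10 m)
Δp_min = 3.013e-25 kg·m/s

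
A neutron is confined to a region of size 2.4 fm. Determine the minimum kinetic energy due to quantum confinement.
899.360 keV

Using the uncertainty principle:

1. Position uncertainty: Δx ≈ 2.400e-15 m
2. Minimum momentum uncertainty: Δp = ℏ/(2Δx) = 2.197e-20 kg·m/s
3. Minimum kinetic energy:
   KE = (Δp)²/(2m) = (2.197e-20)²/(2 × 1.675e-27 kg)
   KE = 1.441e-13 J = 899.360 keV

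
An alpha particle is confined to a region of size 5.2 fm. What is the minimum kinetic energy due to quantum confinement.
48.292 keV

Using the uncertainty principle:

1. Position uncertainty: Δx ≈ 5.200e-15 m
2. Minimum momentum uncertainty: Δp = ℏ/(2Δx) = 1.014e-20 kg·m/s
3. Minimum kinetic energy:
   KE = (Δp)²/(2m) = (1.014e-20)²/(2 × 6.645e-27 kg)
   KE = 7.737e-15 J = 48.292 keV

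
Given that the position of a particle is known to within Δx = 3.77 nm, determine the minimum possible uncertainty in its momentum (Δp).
1.399 × 10^-26 kg·m/s

Using the Heisenberg uncertainty principle:
ΔxΔp ≥ ℏ/2

The minimum uncertainty in momentum is:
Δp_min = ℏ/(2Δx)
Δp_min = (1.055e-34 J·s) / (2 × 3.770e-09 m)
Δp_min = 1.399e-26 kg·m/s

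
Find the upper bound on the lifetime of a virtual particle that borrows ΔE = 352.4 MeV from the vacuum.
9.339 × 10^-25 s

Using the energy-time uncertainty principle:
ΔEΔt ≥ ℏ/2

For a virtual particle borrowing energy ΔE, the maximum lifetime is:
Δt_max = ℏ/(2ΔE)

Converting energy:
ΔE = 352.4 MeV = 5.646e-11 J

Δt_max = (1.055e-34 J·s) / (2 × 5.646e-11 J)
Δt_max = 9.339e-25 s = 9.339 × 10^-25 s

Virtual particles with higher borrowed energy exist for shorter times.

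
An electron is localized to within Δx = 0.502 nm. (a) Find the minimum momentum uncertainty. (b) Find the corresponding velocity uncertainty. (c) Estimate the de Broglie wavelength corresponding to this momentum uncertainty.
(a) Δp_min = 1.050 × 10^-25 kg·m/s
(b) Δv_min = 115.306 km/s
(c) λ_dB = 6.308 nm

Step-by-step:

(a) From the uncertainty principle:
Δp_min = ℏ/(2Δx) = (1.055e-34 J·s)/(2 × 5.020e-10 m) = 1.050e-25 kg·m/s

(b) The velocity uncertainty:
Δv = Δp/m = (1.050e-25 kg·m/s)/(9.109e-31 kg) = 1.153e+05 m/s = 115.306 km/s

(c) The de Broglie wavelength for this momentum:
λ = h/p = (6.626e-34 J·s)/(1.050e-25 kg·m/s) = 6.308e-09 m = 6.308 nm

Note: The de Broglie wavelength is comparable to the localization size, as expected from wave-particle duality.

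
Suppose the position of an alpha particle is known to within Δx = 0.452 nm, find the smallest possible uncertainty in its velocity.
17.556 m/s

Using the Heisenberg uncertainty principle and Δp = mΔv:
ΔxΔp ≥ ℏ/2
Δx(mΔv) ≥ ℏ/2

The minimum uncertainty in velocity is:
Δv_min = ℏ/(2mΔx)
Δv_min = (1.055e-34 J·s) / (2 × 6.645e-27 kg × 4.520e-10 m)
Δv_min = 1.756e+01 m/s = 17.556 m/s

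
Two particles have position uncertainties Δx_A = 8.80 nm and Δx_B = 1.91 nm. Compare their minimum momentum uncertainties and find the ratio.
Particle B has the larger minimum momentum uncertainty, by a factor of 4.61.

For each particle, the minimum momentum uncertainty is Δp_min = ℏ/(2Δx):

Particle A: Δp_A = ℏ/(2×8.800e-09 m) = 5.992e-27 kg·m/s
Particle B: Δp_B = ℏ/(2×1.910e-09 m) = 2.761e-26 kg·m/s

Ratio: Δp_B/Δp_A = 4.61

Since Δp_min ∝ 1/Δx, the particle with smaller position uncertainty (B) has larger momentum uncertainty.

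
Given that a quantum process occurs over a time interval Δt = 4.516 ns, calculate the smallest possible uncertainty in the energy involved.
72.876 neV

Using the energy-time uncertainty principle:
ΔEΔt ≥ ℏ/2

The minimum uncertainty in energy is:
ΔE_min = ℏ/(2Δt)
ΔE_min = (1.055e-34 J·s) / (2 × 4.516e-09 s)
ΔE_min = 1.168e-26 J = 72.876 neV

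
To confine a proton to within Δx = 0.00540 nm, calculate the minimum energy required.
177.896 meV

Localizing a particle requires giving it sufficient momentum uncertainty:

1. From uncertainty principle: Δp ≥ ℏ/(2Δx)
   Δp_min = (1.055e-34 J·s) / (2 × 5.400e-12 m)
   Δp_min = 9.765e-24 kg·m/s

2. This momentum uncertainty corresponds to kinetic energy:
   KE ≈ (Δp)²/(2m) = (9.765e-24)²/(2 × 1.673e-27 kg)
   KE = 2.850e-20 J = 177.896 meV

Tighter localization requires more energy.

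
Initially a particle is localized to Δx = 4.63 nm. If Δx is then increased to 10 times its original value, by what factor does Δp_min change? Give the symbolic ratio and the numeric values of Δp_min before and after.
Original Δp_min = 1.139 × 10^-26 kg·m/s; new Δp'_min = 1.139 × 10^-27 kg·m/s; ratio Δp'_min/Δp_min = 1/10.

From the uncertainty principle ΔxΔp ≥ ℏ/2, the minimum momentum uncertainty is Δp_min = ℏ/(2Δx).

Original (Δx = 4.63 nm = 4.630e-09 m):
Δp_min = (1.055e-34 J·s)/(2 × 4.630e-09 m) = 1.139e-26 kg·m/s

When Δx → 10Δx:
Δp'_min = ℏ/(2 × 10Δx) = (1/10) × ℏ/(2Δx) = (1/10) × Δp_min
Δp'_min = 1/10 × 1.139e-26 kg·m/s = 1.139e-27 kg·m/s

Since Δp_min ∝ 1/Δx, when Δx is increased to 10 times its original value, Δp_min decreases to 1/10 of its original value.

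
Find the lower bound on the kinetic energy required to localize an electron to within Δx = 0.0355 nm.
7.558 eV

Localizing a particle requires giving it sufficient momentum uncertainty:

1. From uncertainty principle: Δp ≥ ℏ/(2Δx)
   Δp_min = (1.055e-34 J·s) / (2 × 3.550e-11 m)
   Δp_min = 1.485e-24 kg·m/s

2. This momentum uncertainty corresponds to kinetic energy:
   KE ≈ (Δp)²/(2m) = (1.485e-24)²/(2 × 9.109e-31 kg)
   KE = 1.211e-18 J = 7.558 eV

Tighter localization requires more energy.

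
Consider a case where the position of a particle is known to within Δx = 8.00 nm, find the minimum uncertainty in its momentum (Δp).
6.591 × 10^-27 kg·m/s

Using the Heisenberg uncertainty principle:
ΔxΔp ≥ ℏ/2

The minimum uncertainty in momentum is:
Δp_min = ℏ/(2Δx)
Δp_min = (1.055e-34 J·s) / (2 × 8.000e-09 m)
Δp_min = 6.591e-27 kg·m/s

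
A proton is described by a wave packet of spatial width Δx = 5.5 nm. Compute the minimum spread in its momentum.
9.587 × 10^-27 kg·m/s

For a wave packet, the spatial width Δx and momentum spread Δp are related by the uncertainty principle:
ΔxΔp ≥ ℏ/2

The minimum momentum spread is:
Δp_min = ℏ/(2Δx)
Δp_min = (1.055e-34 J·s) / (2 × 5.500e-09 m)
Δp_min = 9.587e-27 kg·m/s

A wave packet cannot have both a well-defined position and well-defined momentum.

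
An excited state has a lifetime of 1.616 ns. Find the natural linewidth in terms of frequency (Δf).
49.243 MHz

Using the energy-time uncertainty principle and E = hf:
ΔEΔt ≥ ℏ/2
hΔf·Δt ≥ ℏ/2

The minimum frequency uncertainty is:
Δf = ℏ/(2hτ) = 1/(4πτ)
Δf = 1/(4π × 1.616e-09 s)
Δf = 4.924e+07 Hz = 49.243 MHz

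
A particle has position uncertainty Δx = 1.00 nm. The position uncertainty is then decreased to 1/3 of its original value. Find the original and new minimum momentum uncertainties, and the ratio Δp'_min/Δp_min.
Original Δp_min = 5.273 × 10^-26 kg·m/s; new Δp'_min = 1.582 × 10^-25 kg·m/s; ratio Δp'_min/Δp_min = 3.

From the uncertainty principle ΔxΔp ≥ ℏ/2, the minimum momentum uncertainty is Δp_min = ℏ/(2Δx).

Original (Δx = 1.00 nm = 1.000e-09 m):
Δp_min = (1.055e-34 J·s)/(2 × 1.000e-09 m) = 5.273e-26 kg·m/s

When Δx → (1/3)Δx:
Δp'_min = ℏ/(2 × (1/3)Δx) = 3 × ℏ/(2Δx) = 3 × Δp_min
Δp'_min = 3 × 5.273e-26 kg·m/s = 1.582e-25 kg·m/s

Since Δp_min ∝ 1/Δx, when Δx is decreased to 1/3 of its original value, Δp_min increases to 3 times its original value.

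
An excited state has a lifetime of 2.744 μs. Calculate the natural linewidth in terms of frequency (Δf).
29.001 kHz

Using the energy-time uncertainty principle and E = hf:
ΔEΔt ≥ ℏ/2
hΔf·Δt ≥ ℏ/2

The minimum frequency uncertainty is:
Δf = ℏ/(2hτ) = 1/(4πτ)
Δf = 1/(4π × 2.744e-06 s)
Δf = 2.900e+04 Hz = 29.001 kHz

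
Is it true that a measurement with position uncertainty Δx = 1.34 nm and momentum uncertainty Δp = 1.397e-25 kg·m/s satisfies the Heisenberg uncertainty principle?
Yes, it satisfies the uncertainty principle.

Calculate the product ΔxΔp:
ΔxΔp = (1.340e-09 m) × (1.397e-25 kg·m/s)
ΔxΔp = 1.872e-34 J·s

Compare to the minimum allowed value ℏ/2:
ℏ/2 = 5.273e-35 J·s

Since ΔxΔp = 1.872e-34 J·s ≥ 5.273e-35 J·s = ℏ/2,
the measurement satisfies the uncertainty principle.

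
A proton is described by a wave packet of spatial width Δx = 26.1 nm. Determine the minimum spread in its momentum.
2.020 × 10^-27 kg·m/s

For a wave packet, the spatial width Δx and momentum spread Δp are related by the uncertainty principle:
ΔxΔp ≥ ℏ/2

The minimum momentum spread is:
Δp_min = ℏ/(2Δx)
Δp_min = (1.055e-34 J·s) / (2 × 2.610e-08 m)
Δp_min = 2.020e-27 kg·m/s

A wave packet cannot have both a well-defined position and well-defined momentum.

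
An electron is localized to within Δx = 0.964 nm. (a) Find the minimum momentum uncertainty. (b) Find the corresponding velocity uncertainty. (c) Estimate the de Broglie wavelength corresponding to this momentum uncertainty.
(a) Δp_min = 5.470 × 10^-26 kg·m/s
(b) Δv_min = 60.045 km/s
(c) λ_dB = 12.114 nm

Step-by-step:

(a) From the uncertainty principle:
Δp_min = ℏ/(2Δx) = (1.055e-34 J·s)/(2 × 9.640e-10 m) = 5.470e-26 kg·m/s

(b) The velocity uncertainty:
Δv = Δp/m = (5.470e-26 kg·m/s)/(9.109e-31 kg) = 6.005e+04 m/s = 60.045 km/s

(c) The de Broglie wavelength for this momentum:
λ = h/p = (6.626e-34 J·s)/(5.470e-26 kg·m/s) = 1.211e-08 m = 12.114 nm

Note: The de Broglie wavelength is comparable to the localization size, as expected from wave-particle duality.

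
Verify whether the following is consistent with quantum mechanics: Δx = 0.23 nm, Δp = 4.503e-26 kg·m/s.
No, it violates the uncertainty principle (impossible measurement).

Calculate the product ΔxΔp:
ΔxΔp = (2.300e-10 m) × (4.503e-26 kg·m/s)
ΔxΔp = 1.036e-35 J·s

Compare to the minimum allowed value ℏ/2:
ℏ/2 = 5.273e-35 J·s

Since ΔxΔp = 1.036e-35 J·s < 5.273e-35 J·s = ℏ/2,
the measurement violates the uncertainty principle.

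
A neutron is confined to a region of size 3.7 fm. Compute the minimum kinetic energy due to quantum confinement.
378.401 keV

Using the uncertainty principle:

1. Position uncertainty: Δx ≈ 3.700e-15 m
2. Minimum momentum uncertainty: Δp = ℏ/(2Δx) = 1.425e-20 kg·m/s
3. Minimum kinetic energy:
   KE = (Δp)²/(2m) = (1.425e-20)²/(2 × 1.675e-27 kg)
   KE = 6.063e-14 J = 378.401 keV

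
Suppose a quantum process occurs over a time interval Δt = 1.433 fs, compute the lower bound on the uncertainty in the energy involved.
229.662 meV

Using the energy-time uncertainty principle:
ΔEΔt ≥ ℏ/2

The minimum uncertainty in energy is:
ΔE_min = ℏ/(2Δt)
ΔE_min = (1.055e-34 J·s) / (2 × 1.433e-15 s)
ΔE_min = 3.680e-20 J = 229.662 meV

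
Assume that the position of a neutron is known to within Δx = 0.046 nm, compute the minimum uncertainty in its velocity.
684.372 m/s

Using the Heisenberg uncertainty principle and Δp = mΔv:
ΔxΔp ≥ ℏ/2
Δx(mΔv) ≥ ℏ/2

The minimum uncertainty in velocity is:
Δv_min = ℏ/(2mΔx)
Δv_min = (1.055e-34 J·s) / (2 × 1.675e-27 kg × 4.600e-11 m)
Δv_min = 6.844e+02 m/s = 684.372 m/s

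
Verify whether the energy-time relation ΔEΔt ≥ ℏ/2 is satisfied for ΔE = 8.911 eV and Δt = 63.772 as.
Yes, it satisfies the uncertainty relation.

Calculate the product ΔEΔt:
ΔE = 8.911 eV = 1.428e-18 J
ΔEΔt = (1.428e-18 J) × (6.377e-17 s)
ΔEΔt = 9.105e-35 J·s

Compare to the minimum allowed value ℏ/2:
ℏ/2 = 5.273e-35 J·s

Since ΔEΔt = 9.105e-35 J·s ≥ 5.273e-35 J·s = ℏ/2,
this satisfies the uncertainty relation.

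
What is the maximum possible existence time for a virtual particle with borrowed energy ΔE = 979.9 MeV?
3.359 × 10^-25 s

Using the energy-time uncertainty principle:
ΔEΔt ≥ ℏ/2

For a virtual particle borrowing energy ΔE, the maximum lifetime is:
Δt_max = ℏ/(2ΔE)

Converting energy:
ΔE = 979.9 MeV = 1.570e-10 J

Δt_max = (1.055e-34 J·s) / (2 × 1.570e-10 J)
Δt_max = 3.359e-25 s = 3.359 × 10^-25 s

Virtual particles with higher borrowed energy exist for shorter times.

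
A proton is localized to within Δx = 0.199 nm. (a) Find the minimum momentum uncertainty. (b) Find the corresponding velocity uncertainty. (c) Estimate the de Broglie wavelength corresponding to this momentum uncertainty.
(a) Δp_min = 2.650 × 10^-25 kg·m/s
(b) Δv_min = 158.415 m/s
(c) λ_dB = 2.501 nm

Step-by-step:

(a) From the uncertainty principle:
Δp_min = ℏ/(2Δx) = (1.055e-34 J·s)/(2 × 1.990e-10 m) = 2.650e-25 kg·m/s

(b) The velocity uncertainty:
Δv = Δp/m = (2.650e-25 kg·m/s)/(1.673e-27 kg) = 1.584e+02 m/s = 158.415 m/s

(c) The de Broglie wavelength for this momentum:
λ = h/p = (6.626e-34 J·s)/(2.650e-25 kg·m/s) = 2.501e-09 m = 2.501 nm

Note: The de Broglie wavelength is comparable to the localization size, as expected from wave-particle duality.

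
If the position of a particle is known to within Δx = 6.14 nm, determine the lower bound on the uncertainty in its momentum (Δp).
8.588 × 10^-27 kg·m/s

Using the Heisenberg uncertainty principle:
ΔxΔp ≥ ℏ/2

The minimum uncertainty in momentum is:
Δp_min = ℏ/(2Δx)
Δp_min = (1.055e-34 J·s) / (2 × 6.140e-09 m)
Δp_min = 8.588e-27 kg·m/s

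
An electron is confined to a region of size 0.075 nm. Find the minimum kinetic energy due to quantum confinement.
1.693 eV

Using the uncertainty principle:

1. Position uncertainty: Δx ≈ 7.500e-11 m
2. Minimum momentum uncertainty: Δp = ℏ/(2Δx) = 7.030e-25 kg·m/s
3. Minimum kinetic energy:
   KE = (Δp)²/(2m) = (7.030e-25)²/(2 × 9.109e-31 kg)
   KE = 2.713e-19 J = 1.693 eV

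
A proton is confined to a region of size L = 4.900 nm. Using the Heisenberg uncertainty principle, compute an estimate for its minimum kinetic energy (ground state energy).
216.054 neV

Using the uncertainty principle to estimate ground state energy:

1. The position uncertainty is approximately the confinement size:
   Δx ≈ L = 4.900e-09 m

2. From ΔxΔp ≥ ℏ/2, the minimum momentum uncertainty is:
   Δp ≈ ℏ/(2L) = 1.076e-26 kg·m/s

3. The kinetic energy is approximately:
   KE ≈ (Δp)²/(2m) = (1.076e-26)²/(2 × 1.673e-27 kg)
   KE ≈ 3.462e-26 J = 216.054 neV

This is an order-of-magnitude estimate of the ground state energy.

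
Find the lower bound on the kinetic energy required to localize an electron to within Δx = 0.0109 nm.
80.170 eV

Localizing a particle requires giving it sufficient momentum uncertainty:

1. From uncertainty principle: Δp ≥ ℏ/(2Δx)
   Δp_min = (1.055e-34 J·s) / (2 × 1.090e-11 m)
   Δp_min = 4.837e-24 kg·m/s

2. This momentum uncertainty corresponds to kinetic energy:
   KE ≈ (Δp)²/(2m) = (4.837e-24)²/(2 × 9.109e-31 kg)
   KE = 1.284e-17 J = 80.170 eV

Tighter localization requires more energy.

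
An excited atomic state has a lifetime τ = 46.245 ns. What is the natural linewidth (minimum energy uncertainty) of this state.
7.117 neV

Using the energy-time uncertainty principle:
ΔEΔt ≥ ℏ/2

The lifetime τ represents the time uncertainty Δt.
The natural linewidth (minimum energy uncertainty) is:

ΔE = ℏ/(2τ)
ΔE = (1.055e-34 J·s) / (2 × 4.624e-08 s)
ΔE = 1.140e-27 J = 7.117 neV

This natural linewidth limits the precision of spectroscopic measurements.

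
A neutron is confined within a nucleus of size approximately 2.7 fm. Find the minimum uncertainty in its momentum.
1.953 × 10^-20 kg·m/s

Using the Heisenberg uncertainty principle:
ΔxΔp ≥ ℏ/2

With Δx ≈ L = 2.700e-15 m (the confinement size):
Δp_min = ℏ/(2Δx)
Δp_min = (1.055e-34 J·s) / (2 × 2.700e-15 m)
Δp_min = 1.953e-20 kg·m/s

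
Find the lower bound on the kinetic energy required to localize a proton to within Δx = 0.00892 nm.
65.197 meV

Localizing a particle requires giving it sufficient momentum uncertainty:

1. From uncertainty principle: Δp ≥ ℏ/(2Δx)
   Δp_min = (1.055e-34 J·s) / (2 × 8.920e-12 m)
   Δp_min = 5.911e-24 kg·m/s

2. This momentum uncertainty corresponds to kinetic energy:
   KE ≈ (Δp)²/(2m) = (5.911e-24)²/(2 × 1.673e-27 kg)
   KE = 1.045e-20 J = 65.197 meV

Tighter localization requires more energy.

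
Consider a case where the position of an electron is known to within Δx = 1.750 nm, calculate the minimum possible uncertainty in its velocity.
33.076 km/s

Using the Heisenberg uncertainty principle and Δp = mΔv:
ΔxΔp ≥ ℏ/2
Δx(mΔv) ≥ ℏ/2

The minimum uncertainty in velocity is:
Δv_min = ℏ/(2mΔx)
Δv_min = (1.055e-34 J·s) / (2 × 9.109e-31 kg × 1.750e-09 m)
Δv_min = 3.308e+04 m/s = 33.076 km/s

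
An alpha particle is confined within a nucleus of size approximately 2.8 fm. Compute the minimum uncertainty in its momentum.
1.883 × 10^-20 kg·m/s

Using the Heisenberg uncertainty principle:
ΔxΔp ≥ ℏ/2

With Δx ≈ L = 2.800e-15 m (the confinement size):
Δp_min = ℏ/(2Δx)
Δp_min = (1.055e-34 J·s) / (2 × 2.800e-15 m)
Δp_min = 1.883e-20 kg·m/s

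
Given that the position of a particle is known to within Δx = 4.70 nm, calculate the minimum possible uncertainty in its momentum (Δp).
1.122 × 10^-26 kg·m/s

Using the Heisenberg uncertainty principle:
ΔxΔp ≥ ℏ/2

The minimum uncertainty in momentum is:
Δp_min = ℏ/(2Δx)
Δp_min = (1.055e-34 J·s) / (2 × 4.700e-09 m)
Δp_min = 1.122e-26 kg·m/s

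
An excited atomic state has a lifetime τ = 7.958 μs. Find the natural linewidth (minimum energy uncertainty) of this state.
41.355 peV

Using the energy-time uncertainty principle:
ΔEΔt ≥ ℏ/2

The lifetime τ represents the time uncertainty Δt.
The natural linewidth (minimum energy uncertainty) is:

ΔE = ℏ/(2τ)
ΔE = (1.055e-34 J·s) / (2 × 7.958e-06 s)
ΔE = 6.626e-30 J = 41.355 peV

This natural linewidth limits the precision of spectroscopic measurements.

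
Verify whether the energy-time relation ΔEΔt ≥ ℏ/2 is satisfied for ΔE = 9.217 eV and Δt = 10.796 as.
No, it violates the uncertainty relation.

Calculate the product ΔEΔt:
ΔE = 9.217 eV = 1.477e-18 J
ΔEΔt = (1.477e-18 J) × (1.080e-17 s)
ΔEΔt = 1.594e-35 J·s

Compare to the minimum allowed value ℏ/2:
ℏ/2 = 5.273e-35 J·s

Since ΔEΔt = 1.594e-35 J·s < 5.273e-35 J·s = ℏ/2,
this violates the uncertainty relation.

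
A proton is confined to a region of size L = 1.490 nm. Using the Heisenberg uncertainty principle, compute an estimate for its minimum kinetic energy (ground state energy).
2.337 μeV

Using the uncertainty principle to estimate ground state energy:

1. The position uncertainty is approximately the confinement size:
   Δx ≈ L = 1.490e-09 m

2. From ΔxΔp ≥ ℏ/2, the minimum momentum uncertainty is:
   Δp ≈ ℏ/(2L) = 3.539e-26 kg·m/s

3. The kinetic energy is approximately:
   KE ≈ (Δp)²/(2m) = (3.539e-26)²/(2 × 1.673e-27 kg)
   KE ≈ 3.744e-25 J = 2.337 μeV

This is an order-of-magnitude estimate of the ground state energy.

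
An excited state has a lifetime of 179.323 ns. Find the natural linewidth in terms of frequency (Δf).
443.766 kHz

Using the energy-time uncertainty principle and E = hf:
ΔEΔt ≥ ℏ/2
hΔf·Δt ≥ ℏ/2

The minimum frequency uncertainty is:
Δf = ℏ/(2hτ) = 1/(4πτ)
Δf = 1/(4π × 1.793e-07 s)
Δf = 4.438e+05 Hz = 443.766 kHz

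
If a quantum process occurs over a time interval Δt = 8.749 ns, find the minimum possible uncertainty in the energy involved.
37.616 neV

Using the energy-time uncertainty principle:
ΔEΔt ≥ ℏ/2

The minimum uncertainty in energy is:
ΔE_min = ℏ/(2Δt)
ΔE_min = (1.055e-34 J·s) / (2 × 8.749e-09 s)
ΔE_min = 6.027e-27 J = 37.616 neV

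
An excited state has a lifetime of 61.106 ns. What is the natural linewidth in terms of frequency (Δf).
1.302 MHz

Using the energy-time uncertainty principle and E = hf:
ΔEΔt ≥ ℏ/2
hΔf·Δt ≥ ℏ/2

The minimum frequency uncertainty is:
Δf = ℏ/(2hτ) = 1/(4πτ)
Δf = 1/(4π × 6.111e-08 s)
Δf = 1.302e+06 Hz = 1.302 MHz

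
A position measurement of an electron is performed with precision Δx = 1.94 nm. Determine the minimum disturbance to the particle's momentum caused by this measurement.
2.718 × 10^-26 kg·m/s

The uncertainty principle implies that measuring position disturbs momentum:
ΔxΔp ≥ ℏ/2

When we measure position with precision Δx, we necessarily introduce a momentum uncertainty:
Δp ≥ ℏ/(2Δx)
Δp_min = (1.055e-34 J·s) / (2 × 1.940e-09 m)
Δp_min = 2.718e-26 kg·m/s

The more precisely we measure position, the greater the momentum disturbance.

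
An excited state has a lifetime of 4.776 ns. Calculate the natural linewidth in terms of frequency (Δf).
16.662 MHz

Using the energy-time uncertainty principle and E = hf:
ΔEΔt ≥ ℏ/2
hΔf·Δt ≥ ℏ/2

The minimum frequency uncertainty is:
Δf = ℏ/(2hτ) = 1/(4πτ)
Δf = 1/(4π × 4.776e-09 s)
Δf = 1.666e+07 Hz = 16.662 MHz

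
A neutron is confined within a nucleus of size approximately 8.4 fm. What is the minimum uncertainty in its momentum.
6.277 × 10^-21 kg·m/s

Using the Heisenberg uncertainty principle:
ΔxΔp ≥ ℏ/2

With Δx ≈ L = 8.400e-15 m (the confinement size):
Δp_min = ℏ/(2Δx)
Δp_min = (1.055e-34 J·s) / (2 × 8.400e-15 m)
Δp_min = 6.277e-21 kg·m/s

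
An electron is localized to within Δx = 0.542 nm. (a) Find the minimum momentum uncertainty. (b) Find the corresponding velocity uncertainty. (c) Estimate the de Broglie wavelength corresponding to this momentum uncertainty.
(a) Δp_min = 9.729 × 10^-26 kg·m/s
(b) Δv_min = 106.797 km/s
(c) λ_dB = 6.811 nm

Step-by-step:

(a) From the uncertainty principle:
Δp_min = ℏ/(2Δx) = (1.055e-34 J·s)/(2 × 5.420e-10 m) = 9.729e-26 kg·m/s

(b) The velocity uncertainty:
Δv = Δp/m = (9.729e-26 kg·m/s)/(9.109e-31 kg) = 1.068e+05 m/s = 106.797 km/s

(c) The de Broglie wavelength for this momentum:
λ = h/p = (6.626e-34 J·s)/(9.729e-26 kg·m/s) = 6.811e-09 m = 6.811 nm

Note: The de Broglie wavelength is comparable to the localization size, as expected from wave-particle duality.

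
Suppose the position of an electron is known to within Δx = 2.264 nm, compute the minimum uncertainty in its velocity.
25.567 km/s

Using the Heisenberg uncertainty principle and Δp = mΔv:
ΔxΔp ≥ ℏ/2
Δx(mΔv) ≥ ℏ/2

The minimum uncertainty in velocity is:
Δv_min = ℏ/(2mΔx)
Δv_min = (1.055e-34 J·s) / (2 × 9.109e-31 kg × 2.264e-09 m)
Δv_min = 2.557e+04 m/s = 25.567 km/s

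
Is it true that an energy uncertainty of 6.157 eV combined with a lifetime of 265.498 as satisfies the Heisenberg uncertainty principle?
Yes, it satisfies the uncertainty relation.

Calculate the product ΔEΔt:
ΔE = 6.157 eV = 9.865e-19 J
ΔEΔt = (9.865e-19 J) × (2.655e-16 s)
ΔEΔt = 2.619e-34 J·s

Compare to the minimum allowed value ℏ/2:
ℏ/2 = 5.273e-35 J·s

Since ΔEΔt = 2.619e-34 J·s ≥ 5.273e-35 J·s = ℏ/2,
this satisfies the uncertainty relation.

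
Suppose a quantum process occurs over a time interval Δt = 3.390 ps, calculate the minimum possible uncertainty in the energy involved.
97.081 μeV

Using the energy-time uncertainty principle:
ΔEΔt ≥ ℏ/2

The minimum uncertainty in energy is:
ΔE_min = ℏ/(2Δt)
ΔE_min = (1.055e-34 J·s) / (2 × 3.390e-12 s)
ΔE_min = 1.555e-23 J = 97.081 μeV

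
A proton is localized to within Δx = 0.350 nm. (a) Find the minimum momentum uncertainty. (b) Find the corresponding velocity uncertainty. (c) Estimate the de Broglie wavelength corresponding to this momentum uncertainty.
(a) Δp_min = 1.507 × 10^-25 kg·m/s
(b) Δv_min = 90.070 m/s
(c) λ_dB = 4.398 nm

Step-by-step:

(a) From the uncertainty principle:
Δp_min = ℏ/(2Δx) = (1.055e-34 J·s)/(2 × 3.500e-10 m) = 1.507e-25 kg·m/s

(b) The velocity uncertainty:
Δv = Δp/m = (1.507e-25 kg·m/s)/(1.673e-27 kg) = 9.007e+01 m/s = 90.070 m/s

(c) The de Broglie wavelength for this momentum:
λ = h/p = (6.626e-34 J·s)/(1.507e-25 kg·m/s) = 4.398e-09 m = 4.398 nm

Note: The de Broglie wavelength is comparable to the localization size, as expected from wave-particle duality.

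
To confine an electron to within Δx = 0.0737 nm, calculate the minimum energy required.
1.754 eV

Localizing a particle requires giving it sufficient momentum uncertainty:

1. From uncertainty principle: Δp ≥ ℏ/(2Δx)
   Δp_min = (1.055e-34 J·s) / (2 × 7.370e-11 m)
   Δp_min = 7.154e-25 kg·m/s

2. This momentum uncertainty corresponds to kinetic energy:
   KE ≈ (Δp)²/(2m) = (7.154e-25)²/(2 × 9.109e-31 kg)
   KE = 2.810e-19 J = 1.754 eV

Tighter localization requires more energy.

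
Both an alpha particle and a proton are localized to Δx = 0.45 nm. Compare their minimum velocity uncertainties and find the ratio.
The proton has the larger minimum velocity uncertainty, by a ratio of 4.0.

For both particles, Δp_min = ℏ/(2Δx) = 1.172e-25 kg·m/s (same for both).

The velocity uncertainty is Δv = Δp/m:
- alpha particle: Δv = 1.172e-25 / 6.645e-27 = 1.763e+01 m/s = 17.634 m/s
- proton: Δv = 1.172e-25 / 1.673e-27 = 7.005e+01 m/s = 70.054 m/s

Ratio: 7.005e+01 / 1.763e+01 = 4.0

The lighter particle has larger velocity uncertainty because Δv ∝ 1/m.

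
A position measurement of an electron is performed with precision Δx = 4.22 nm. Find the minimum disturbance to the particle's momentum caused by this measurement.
1.249 × 10^-26 kg·m/s

The uncertainty principle implies that measuring position disturbs momentum:
ΔxΔp ≥ ℏ/2

When we measure position with precision Δx, we necessarily introduce a momentum uncertainty:
Δp ≥ ℏ/(2Δx)
Δp_min = (1.055e-34 J·s) / (2 × 4.220e-09 m)
Δp_min = 1.249e-26 kg·m/s

The more precisely we measure position, the greater the momentum disturbance.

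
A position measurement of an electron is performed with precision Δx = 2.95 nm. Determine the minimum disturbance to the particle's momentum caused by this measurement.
1.787 × 10^-26 kg·m/s

The uncertainty principle implies that measuring position disturbs momentum:
ΔxΔp ≥ ℏ/2

When we measure position with precision Δx, we necessarily introduce a momentum uncertainty:
Δp ≥ ℏ/(2Δx)
Δp_min = (1.055e-34 J·s) / (2 × 2.950e-09 m)
Δp_min = 1.787e-26 kg·m/s

The more precisely we measure position, the greater the momentum disturbance.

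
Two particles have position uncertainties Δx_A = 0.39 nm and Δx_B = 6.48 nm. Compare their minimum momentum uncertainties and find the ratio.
Particle A has the larger minimum momentum uncertainty, by a factor of 16.62.

For each particle, the minimum momentum uncertainty is Δp_min = ℏ/(2Δx):

Particle A: Δp_A = ℏ/(2×3.900e-10 m) = 1.352e-25 kg·m/s
Particle B: Δp_B = ℏ/(2×6.480e-09 m) = 8.137e-27 kg·m/s

Ratio: Δp_A/Δp_B = 16.62

Since Δp_min ∝ 1/Δx, the particle with smaller position uncertainty (A) has larger momentum uncertainty.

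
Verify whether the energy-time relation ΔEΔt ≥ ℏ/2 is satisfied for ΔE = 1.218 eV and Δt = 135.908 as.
No, it violates the uncertainty relation.

Calculate the product ΔEΔt:
ΔE = 1.218 eV = 1.951e-19 J
ΔEΔt = (1.951e-19 J) × (1.359e-16 s)
ΔEΔt = 2.652e-35 J·s

Compare to the minimum allowed value ℏ/2:
ℏ/2 = 5.273e-35 J·s

Since ΔEΔt = 2.652e-35 J·s < 5.273e-35 J·s = ℏ/2,
this violates the uncertainty relation.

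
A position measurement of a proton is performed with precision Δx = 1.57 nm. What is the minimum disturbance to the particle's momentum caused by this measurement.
3.359 × 10^-26 kg·m/s

The uncertainty principle implies that measuring position disturbs momentum:
ΔxΔp ≥ ℏ/2

When we measure position with precision Δx, we necessarily introduce a momentum uncertainty:
Δp ≥ ℏ/(2Δx)
Δp_min = (1.055e-34 J·s) / (2 × 1.570e-09 m)
Δp_min = 3.359e-26 kg·m/s

The more precisely we measure position, the greater the momentum disturbance.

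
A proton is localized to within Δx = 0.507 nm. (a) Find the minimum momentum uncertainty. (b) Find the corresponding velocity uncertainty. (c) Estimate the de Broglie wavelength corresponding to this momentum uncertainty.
(a) Δp_min = 1.040 × 10^-25 kg·m/s
(b) Δv_min = 62.179 m/s
(c) λ_dB = 6.371 nm

Step-by-step:

(a) From the uncertainty principle:
Δp_min = ℏ/(2Δx) = (1.055e-34 J·s)/(2 × 5.070e-10 m) = 1.040e-25 kg·m/s

(b) The velocity uncertainty:
Δv = Δp/m = (1.040e-25 kg·m/s)/(1.673e-27 kg) = 6.218e+01 m/s = 62.179 m/s

(c) The de Broglie wavelength for this momentum:
λ = h/p = (6.626e-34 J·s)/(1.040e-25 kg·m/s) = 6.371e-09 m = 6.371 nm

Note: The de Broglie wavelength is comparable to the localization size, as expected from wave-particle duality.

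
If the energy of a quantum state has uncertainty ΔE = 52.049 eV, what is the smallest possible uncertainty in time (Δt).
6.323 as

Using the energy-time uncertainty principle:
ΔEΔt ≥ ℏ/2

The minimum uncertainty in time is:
Δt_min = ℏ/(2ΔE)
Δt_min = (1.055e-34 J·s) / (2 × 8.339e-18 J)
Δt_min = 6.323e-18 s = 6.323 as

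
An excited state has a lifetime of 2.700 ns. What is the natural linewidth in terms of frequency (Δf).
29.473 MHz

Using the energy-time uncertainty principle and E = hf:
ΔEΔt ≥ ℏ/2
hΔf·Δt ≥ ℏ/2

The minimum frequency uncertainty is:
Δf = ℏ/(2hτ) = 1/(4πτ)
Δf = 1/(4π × 2.700e-09 s)
Δf = 2.947e+07 Hz = 29.473 MHz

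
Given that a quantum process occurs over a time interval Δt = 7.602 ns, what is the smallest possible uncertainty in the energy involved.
43.292 neV

Using the energy-time uncertainty principle:
ΔEΔt ≥ ℏ/2

The minimum uncertainty in energy is:
ΔE_min = ℏ/(2Δt)
ΔE_min = (1.055e-34 J·s) / (2 × 7.602e-09 s)
ΔE_min = 6.936e-27 J = 43.292 neV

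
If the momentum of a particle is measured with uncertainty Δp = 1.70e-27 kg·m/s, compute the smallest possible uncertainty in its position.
31.017 nm

Using the Heisenberg uncertainty principle:
ΔxΔp ≥ ℏ/2

The minimum uncertainty in position is:
Δx_min = ℏ/(2Δp)
Δx_min = (1.055e-34 J·s) / (2 × 1.700e-27 kg·m/s)
Δx_min = 3.102e-08 m = 31.017 nm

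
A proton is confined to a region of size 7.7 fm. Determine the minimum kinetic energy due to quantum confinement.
87.493 keV

Using the uncertainty principle:

1. Position uncertainty: Δx ≈ 7.700e-15 m
2. Minimum momentum uncertainty: Δp = ℏ/(2Δx) = 6.848e-21 kg·m/s
3. Minimum kinetic energy:
   KE = (Δp)²/(2m) = (6.848e-21)²/(2 × 1.673e-27 kg)
   KE = 1.402e-14 J = 87.493 keV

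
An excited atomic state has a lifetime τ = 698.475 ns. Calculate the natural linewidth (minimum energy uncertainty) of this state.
471.178 peV

Using the energy-time uncertainty principle:
ΔEΔt ≥ ℏ/2

The lifetime τ represents the time uncertainty Δt.
The natural linewidth (minimum energy uncertainty) is:

ΔE = ℏ/(2τ)
ΔE = (1.055e-34 J·s) / (2 × 6.985e-07 s)
ΔE = 7.549e-29 J = 471.178 peV

This natural linewidth limits the precision of spectroscopic measurements.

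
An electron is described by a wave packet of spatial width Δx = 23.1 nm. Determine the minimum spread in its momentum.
2.283 × 10^-27 kg·m/s

For a wave packet, the spatial width Δx and momentum spread Δp are related by the uncertainty principle:
ΔxΔp ≥ ℏ/2

The minimum momentum spread is:
Δp_min = ℏ/(2Δx)
Δp_min = (1.055e-34 J·s) / (2 × 2.310e-08 m)
Δp_min = 2.283e-27 kg·m/s

A wave packet cannot have both a well-defined position and well-defined momentum.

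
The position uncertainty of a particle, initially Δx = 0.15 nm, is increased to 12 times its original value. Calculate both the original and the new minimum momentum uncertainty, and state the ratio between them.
Original Δp_min = 3.515 × 10^-25 kg·m/s; new Δp'_min = 2.929 × 10^-26 kg·m/s; ratio Δp'_min/Δp_min = 1/12.

From the uncertainty principle ΔxΔp ≥ ℏ/2, the minimum momentum uncertainty is Δp_min = ℏ/(2Δx).

Original (Δx = 0.15 nm = 1.500e-10 m):
Δp_min = (1.055e-34 J·s)/(2 × 1.500e-10 m) = 3.515e-25 kg·m/s

When Δx → 12Δx:
Δp'_min = ℏ/(2 × 12Δx) = (1/12) × ℏ/(2Δx) = (1/12) × Δp_min
Δp'_min = 1/12 × 3.515e-25 kg·m/s = 2.929e-26 kg·m/s

Since Δp_min ∝ 1/Δx, when Δx is increased to 12 times its original value, Δp_min decreases to 1/12 of its original value.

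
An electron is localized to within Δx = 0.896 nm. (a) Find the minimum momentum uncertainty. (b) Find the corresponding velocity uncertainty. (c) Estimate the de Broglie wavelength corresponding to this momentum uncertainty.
(a) Δp_min = 5.885 × 10^-26 kg·m/s
(b) Δv_min = 64.602 km/s
(c) λ_dB = 11.259 nm

Step-by-step:

(a) From the uncertainty principle:
Δp_min = ℏ/(2Δx) = (1.055e-34 J·s)/(2 × 8.960e-10 m) = 5.885e-26 kg·m/s

(b) The velocity uncertainty:
Δv = Δp/m = (5.885e-26 kg·m/s)/(9.109e-31 kg) = 6.460e+04 m/s = 64.602 km/s

(c) The de Broglie wavelength for this momentum:
λ = h/p = (6.626e-34 J·s)/(5.885e-26 kg·m/s) = 1.126e-08 m = 11.259 nm

Note: The de Broglie wavelength is comparable to the localization size, as expected from wave-particle duality.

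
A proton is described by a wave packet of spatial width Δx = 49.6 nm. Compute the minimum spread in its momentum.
1.063 × 10^-27 kg·m/s

For a wave packet, the spatial width Δx and momentum spread Δp are related by the uncertainty principle:
ΔxΔp ≥ ℏ/2

The minimum momentum spread is:
Δp_min = ℏ/(2Δx)
Δp_min = (1.055e-34 J·s) / (2 × 4.960e-08 m)
Δp_min = 1.063e-27 kg·m/s

A wave packet cannot have both a well-defined position and well-defined momentum.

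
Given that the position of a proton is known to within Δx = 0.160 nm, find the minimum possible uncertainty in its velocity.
197.028 m/s

Using the Heisenberg uncertainty principle and Δp = mΔv:
ΔxΔp ≥ ℏ/2
Δx(mΔv) ≥ ℏ/2

The minimum uncertainty in velocity is:
Δv_min = ℏ/(2mΔx)
Δv_min = (1.055e-34 J·s) / (2 × 1.673e-27 kg × 1.600e-10 m)
Δv_min = 1.970e+02 m/s = 197.028 m/s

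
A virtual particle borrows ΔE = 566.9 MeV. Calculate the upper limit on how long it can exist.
5.805 × 10^-25 s

Using the energy-time uncertainty principle:
ΔEΔt ≥ ℏ/2

For a virtual particle borrowing energy ΔE, the maximum lifetime is:
Δt_max = ℏ/(2ΔE)

Converting energy:
ΔE = 566.9 MeV = 9.083e-11 J

Δt_max = (1.055e-34 J·s) / (2 × 9.083e-11 J)
Δt_max = 5.805e-25 s = 5.805 × 10^-25 s

Virtual particles with higher borrowed energy exist for shorter times.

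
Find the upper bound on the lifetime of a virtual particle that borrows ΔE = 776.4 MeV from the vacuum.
4.239 × 10^-25 s

Using the energy-time uncertainty principle:
ΔEΔt ≥ ℏ/2

For a virtual particle borrowing energy ΔE, the maximum lifetime is:
Δt_max = ℏ/(2ΔE)

Converting energy:
ΔE = 776.4 MeV = 1.244e-10 J

Δt_max = (1.055e-34 J·s) / (2 × 1.244e-10 J)
Δt_max = 4.239e-25 s = 4.239 × 10^-25 s

Virtual particles with higher borrowed energy exist for shorter times.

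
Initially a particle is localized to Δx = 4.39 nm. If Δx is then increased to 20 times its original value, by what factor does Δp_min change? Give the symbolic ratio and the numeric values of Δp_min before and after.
Original Δp_min = 1.201 × 10^-26 kg·m/s; new Δp'_min = 6.006 × 10^-28 kg·m/s; ratio Δp'_min/Δp_min = 1/20.

From the uncertainty principle ΔxΔp ≥ ℏ/2, the minimum momentum uncertainty is Δp_min = ℏ/(2Δx).

Original (Δx = 4.39 nm = 4.390e-09 m):
Δp_min = (1.055e-34 J·s)/(2 × 4.390e-09 m) = 1.201e-26 kg·m/s

When Δx → 20Δx:
Δp'_min = ℏ/(2 × 20Δx) = (1/20) × ℏ/(2Δx) = (1/20) × Δp_min
Δp'_min = 1/20 × 1.201e-26 kg·m/s = 6.006e-28 kg·m/s

Since Δp_min ∝ 1/Δx, when Δx is increased to 20 times its original value, Δp_min decreases to 1/20 of its original value.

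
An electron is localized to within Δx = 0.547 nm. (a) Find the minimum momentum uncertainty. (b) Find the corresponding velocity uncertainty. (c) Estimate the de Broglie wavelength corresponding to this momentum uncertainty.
(a) Δp_min = 9.640 × 10^-26 kg·m/s
(b) Δv_min = 105.821 km/s
(c) λ_dB = 6.874 nm

Step-by-step:

(a) From the uncertainty principle:
Δp_min = ℏ/(2Δx) = (1.055e-34 J·s)/(2 × 5.470e-10 m) = 9.640e-26 kg·m/s

(b) The velocity uncertainty:
Δv = Δp/m = (9.640e-26 kg·m/s)/(9.109e-31 kg) = 1.058e+05 m/s = 105.821 km/s

(c) The de Broglie wavelength for this momentum:
λ = h/p = (6.626e-34 J·s)/(9.640e-26 kg·m/s) = 6.874e-09 m = 6.874 nm

Note: The de Broglie wavelength is comparable to the localization size, as expected from wave-particle duality.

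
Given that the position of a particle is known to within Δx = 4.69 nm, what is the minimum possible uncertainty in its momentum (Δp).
1.124 × 10^-26 kg·m/s

Using the Heisenberg uncertainty principle:
ΔxΔp ≥ ℏ/2

The minimum uncertainty in momentum is:
Δp_min = ℏ/(2Δx)
Δp_min = (1.055e-34 J·s) / (2 × 4.690e-09 m)
Δp_min = 1.124e-26 kg·m/s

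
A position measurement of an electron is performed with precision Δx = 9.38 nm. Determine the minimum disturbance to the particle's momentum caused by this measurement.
5.621 × 10^-27 kg·m/s

The uncertainty principle implies that measuring position disturbs momentum:
ΔxΔp ≥ ℏ/2

When we measure position with precision Δx, we necessarily introduce a momentum uncertainty:
Δp ≥ ℏ/(2Δx)
Δp_min = (1.055e-34 J·s) / (2 × 9.380e-09 m)
Δp_min = 5.621e-27 kg·m/s

The more precisely we measure position, the greater the momentum disturbance.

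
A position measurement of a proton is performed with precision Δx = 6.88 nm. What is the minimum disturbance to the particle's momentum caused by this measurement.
7.664 × 10^-27 kg·m/s

The uncertainty principle implies that measuring position disturbs momentum:
ΔxΔp ≥ ℏ/2

When we measure position with precision Δx, we necessarily introduce a momentum uncertainty:
Δp ≥ ℏ/(2Δx)
Δp_min = (1.055e-34 J·s) / (2 × 6.880e-09 m)
Δp_min = 7.664e-27 kg·m/s

The more precisely we measure position, the greater the momentum disturbance.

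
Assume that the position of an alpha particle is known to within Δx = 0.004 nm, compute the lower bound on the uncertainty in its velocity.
1.984 km/s

Using the Heisenberg uncertainty principle and Δp = mΔv:
ΔxΔp ≥ ℏ/2
Δx(mΔv) ≥ ℏ/2

The minimum uncertainty in velocity is:
Δv_min = ℏ/(2mΔx)
Δv_min = (1.055e-34 J·s) / (2 × 6.645e-27 kg × 4.000e-12 m)
Δv_min = 1.984e+03 m/s = 1.984 km/s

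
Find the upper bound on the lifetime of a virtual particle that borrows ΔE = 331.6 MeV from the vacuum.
9.925 × 10^-25 s

Using the energy-time uncertainty principle:
ΔEΔt ≥ ℏ/2

For a virtual particle borrowing energy ΔE, the maximum lifetime is:
Δt_max = ℏ/(2ΔE)

Converting energy:
ΔE = 331.6 MeV = 5.313e-11 J

Δt_max = (1.055e-34 J·s) / (2 × 5.313e-11 J)
Δt_max = 9.925e-25 s = 9.925 × 10^-25 s

Virtual particles with higher borrowed energy exist for shorter times.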